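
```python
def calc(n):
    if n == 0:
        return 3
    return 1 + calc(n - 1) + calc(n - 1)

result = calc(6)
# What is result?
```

calc(n) = 1 + 2·calc(n-1), calc(0)=3. Closed form: (3+1)·2^6 - 1 = 255.

Answer: 255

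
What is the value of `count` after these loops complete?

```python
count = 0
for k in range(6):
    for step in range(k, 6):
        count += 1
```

Upper triangle: 6 + 5 + ... + 1
`count` takes the values: 0 → 1 → 2 → 3 → 4 → 5 → 6 → 7 → 8 → 9 → 10 → 11 → 12 → 13 → 14 → 15 → 16 → 17 → 18 → 19 → 20 → 21

Answer: 21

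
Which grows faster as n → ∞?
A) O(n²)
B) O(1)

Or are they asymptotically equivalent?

O(n²) vs O(1): Higher order terms dominate.

Answer: A) O(n²) grows faster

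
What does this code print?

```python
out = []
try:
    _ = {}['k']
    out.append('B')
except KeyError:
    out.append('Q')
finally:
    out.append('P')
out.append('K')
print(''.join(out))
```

Execution trace: 'Q' (except KeyError) → 'P' (finally) → 'K' (after the try/except). Output: QPK

Answer: QPK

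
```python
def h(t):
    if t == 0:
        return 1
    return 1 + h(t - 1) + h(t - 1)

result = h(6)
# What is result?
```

h(t) = 1 + 2·h(t-1), h(0)=1. Closed form: (1+1)·2^6 - 1 = 127.

Answer: 127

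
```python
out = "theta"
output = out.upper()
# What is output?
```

Trace:
`out = "theta"` → out = 'theta'
`output = out.upper()` → output = 'THETA'
So output = 'THETA'

Answer: 'THETA'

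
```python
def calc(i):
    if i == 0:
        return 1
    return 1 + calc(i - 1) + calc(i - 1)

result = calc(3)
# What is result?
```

calc(i) = 1 + 2·calc(i-1), calc(0)=1. Closed form: (1+1)·2^3 - 1 = 15.

Answer: 15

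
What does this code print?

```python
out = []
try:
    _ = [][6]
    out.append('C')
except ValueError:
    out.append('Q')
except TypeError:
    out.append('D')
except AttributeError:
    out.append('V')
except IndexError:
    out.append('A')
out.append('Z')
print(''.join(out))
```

Execution trace: 'A' (except IndexError) → 'Z' (after the try/except). Output: AZ

Answer: AZ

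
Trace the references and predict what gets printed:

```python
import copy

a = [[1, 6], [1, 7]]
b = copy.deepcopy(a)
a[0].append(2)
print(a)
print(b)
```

Key concept: deep copy is fully independent.
Step by step:
`a = [[1, 6], [1, 7]]` → a = [[1, 6], [1, 7]]
`b = copy.deepcopy(a)` → b = [[1, 6], [1, 7]]
`a[0].append(2)` → a = [[1, 6, 2], [1, 7]]
`print(a)` → prints [[1, 6, 2], [1, 7]]
`print(b)` → prints [[1, 6], [1, 7]]

Answer:
[[1, 6, 2], [1, 7]]
[[1, 6], [1, 7]]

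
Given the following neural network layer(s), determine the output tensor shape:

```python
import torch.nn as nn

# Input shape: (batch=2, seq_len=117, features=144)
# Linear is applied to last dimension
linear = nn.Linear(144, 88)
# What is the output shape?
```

Input: (2, 117, 144) -> Output: (2, 117, 88)

Answer: (2, 117, 88)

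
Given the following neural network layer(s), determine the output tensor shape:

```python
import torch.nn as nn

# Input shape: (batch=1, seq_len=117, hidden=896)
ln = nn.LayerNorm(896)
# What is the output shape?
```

Input: (1, 117, 896) -> Output: (1, 117, 896)

Answer: (1, 117, 896)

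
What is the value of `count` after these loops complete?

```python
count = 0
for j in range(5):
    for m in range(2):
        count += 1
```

5 * 2 = 10
`count` takes the values: 0 → 1 → 2 → 3 → 4 → 5 → 6 → 7 → 8 → 9 → 10

Answer: 10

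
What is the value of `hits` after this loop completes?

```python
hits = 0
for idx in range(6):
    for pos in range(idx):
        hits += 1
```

Triangle number: 0+1+2+...+5
`hits` takes the values: 0 → 1 → 2 → 3 → 4 → 5 → 6 → 7 → 8 → 9 → 10 → 11 → 12 → 13 → 14 → 15

Answer: 15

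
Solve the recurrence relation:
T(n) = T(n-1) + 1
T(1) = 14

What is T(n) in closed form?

Unrolling: T(n) = T(1) + 1·(n-1) = 14 + 1(n-1) = n + 13.

Answer: T(n) = n + 13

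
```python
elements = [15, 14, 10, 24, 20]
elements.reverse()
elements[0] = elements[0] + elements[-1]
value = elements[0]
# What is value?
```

Trace:
`elements = [15, 14, 10, 24, 20]` → elements = [15, 14, 10, 24, 20]
`elements.reverse()` → elements = [20, 24, 10, 14, 15]
`elements[0] = elements[0] + elements[-1]` → elements = [35, 24, 10, 14, 15]
`value = elements[0]` → value = 35
So value = 35

Answer: 35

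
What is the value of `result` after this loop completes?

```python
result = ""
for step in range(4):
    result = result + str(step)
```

Concatenate digits 0 to 3
`result` takes the values: "" → "0" → "01" → "012" → "0123"

Answer: "0123"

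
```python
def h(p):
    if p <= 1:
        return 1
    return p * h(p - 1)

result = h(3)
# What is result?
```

h(3) = 3 * 2 * 1 = 6

Answer: 6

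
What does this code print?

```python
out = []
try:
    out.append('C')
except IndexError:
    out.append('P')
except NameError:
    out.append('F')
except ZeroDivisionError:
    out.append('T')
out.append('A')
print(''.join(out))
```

Execution trace: 'C' (try body, no exception) → 'A' (after the try/except). Output: CA

Answer: CA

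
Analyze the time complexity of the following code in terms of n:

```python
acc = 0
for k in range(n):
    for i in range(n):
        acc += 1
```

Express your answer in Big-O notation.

Each loop level contributes: n × n. Multiplying the contributions gives O(n^2).

Answer: O(n^2)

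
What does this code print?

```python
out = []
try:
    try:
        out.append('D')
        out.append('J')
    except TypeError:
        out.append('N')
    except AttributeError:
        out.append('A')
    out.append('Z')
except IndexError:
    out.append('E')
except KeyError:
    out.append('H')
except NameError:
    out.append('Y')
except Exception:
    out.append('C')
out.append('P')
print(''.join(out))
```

Execution trace: 'D' (inner try body) → 'J' (inner try body, no exception) → 'Z' (try body, no exception) → 'P' (after the try/except). Output: DJZP

Answer: DJZP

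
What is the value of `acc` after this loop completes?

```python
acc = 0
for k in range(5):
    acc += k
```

Sum of 0 to 4 = 10
`acc` takes the values: 0 → 1 → 3 → 6 → 10

Answer: 10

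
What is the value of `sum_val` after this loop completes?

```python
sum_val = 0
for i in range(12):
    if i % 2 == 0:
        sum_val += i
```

Sum of even numbers 0 to 11
`sum_val` takes the values: 0 → 2 → 6 → 12 → 20 → 30

Answer: 30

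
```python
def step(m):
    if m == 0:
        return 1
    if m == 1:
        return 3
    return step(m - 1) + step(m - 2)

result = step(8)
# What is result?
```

Build up from base cases: step(0)=1, step(1)=3, step(2)=4, step(3)=7, step(4)=11, step(5)=18, step(6)=29, ..., step(8)=76

Answer: 76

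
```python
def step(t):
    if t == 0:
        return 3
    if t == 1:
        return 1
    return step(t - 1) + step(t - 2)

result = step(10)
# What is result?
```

Build up from base cases: step(0)=3, step(1)=1, step(2)=4, step(3)=5, step(4)=9, step(5)=14, step(6)=23, ..., step(10)=157

Answer: 157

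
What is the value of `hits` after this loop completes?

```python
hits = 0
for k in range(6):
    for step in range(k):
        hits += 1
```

Triangle number: 0+1+2+...+5
`hits` takes the values: 0 → 1 → 2 → 3 → 4 → 5 → 6 → 7 → 8 → 9 → 10 → 11 → 12 → 13 → 14 → 15

Answer: 15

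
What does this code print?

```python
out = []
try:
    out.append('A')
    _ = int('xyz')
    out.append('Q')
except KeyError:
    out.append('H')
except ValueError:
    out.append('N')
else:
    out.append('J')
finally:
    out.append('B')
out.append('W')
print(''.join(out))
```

Execution trace: 'A' (try body) → 'N' (except ValueError) → 'B' (finally) → 'W' (after the try/except). Output: ANBW

Answer: ANBW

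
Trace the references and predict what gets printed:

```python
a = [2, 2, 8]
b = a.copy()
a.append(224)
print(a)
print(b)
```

Key concept: list.copy() creates independent copy.
Step by step:
`a = [2, 2, 8]` → a = [2, 2, 8]
`b = a.copy()` → b = [2, 2, 8]
`a.append(224)` → a = [2, 2, 8, 224]
`print(a)` → prints [2, 2, 8, 224]
`print(b)` → prints [2, 2, 8]

Answer:
[2, 2, 8, 224]
[2, 2, 8]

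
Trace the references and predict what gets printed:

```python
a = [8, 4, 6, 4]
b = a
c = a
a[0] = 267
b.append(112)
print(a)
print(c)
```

Key concept: multiple aliases.
Step by step:
`a = [8, 4, 6, 4]` → a = [8, 4, 6, 4]
`b = a` → b = [8, 4, 6, 4] (same object as a)
`c = a` → c = [8, 4, 6, 4] (same object as a, b)
`a[0] = 267` → a = [267, 4, 6, 4] (same object as b, c); b = [267, 4, 6, 4] (same object as a, c); c = [267, 4, 6, 4] (same object as a, b)
`b.append(112)` → a = [267, 4, 6, 4, 112] (same object as b, c); b = [267, 4, 6, 4, 112] (same object as a, c); c = [267, 4, 6, 4, 112] (same object as a, b)
`print(a)` → prints [267, 4, 6, 4, 112]
`print(c)` → prints [267, 4, 6, 4, 112]

Answer:
[267, 4, 6, 4, 112]
[267, 4, 6, 4, 112]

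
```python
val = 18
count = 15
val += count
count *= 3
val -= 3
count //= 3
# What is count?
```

Trace:
`val = 18` → val = 18
`count = 15` → count = 15
`val += count` → val = 33
`count *= 3` → count = 45
`val -= 3` → val = 30
`count //= 3` → count = 15
So count = 15

Answer: 15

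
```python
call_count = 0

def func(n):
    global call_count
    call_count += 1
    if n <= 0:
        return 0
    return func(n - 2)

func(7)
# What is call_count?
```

Linear recursion stepping by 2: 5 calls from n=7 down to ≤0.

Answer: 5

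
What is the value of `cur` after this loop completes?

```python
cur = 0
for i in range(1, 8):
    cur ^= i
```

XOR of 1 to 7
`cur` takes the values: 0 → 1 → 3 → 0 → 4 → 1 → 7 → 0

Answer: 0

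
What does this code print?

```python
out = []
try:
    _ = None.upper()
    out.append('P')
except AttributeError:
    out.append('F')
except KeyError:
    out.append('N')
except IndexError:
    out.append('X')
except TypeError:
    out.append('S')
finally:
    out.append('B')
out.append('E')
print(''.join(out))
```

Execution trace: 'F' (except AttributeError) → 'B' (finally) → 'E' (after the try/except). Output: FBE

Answer: FBE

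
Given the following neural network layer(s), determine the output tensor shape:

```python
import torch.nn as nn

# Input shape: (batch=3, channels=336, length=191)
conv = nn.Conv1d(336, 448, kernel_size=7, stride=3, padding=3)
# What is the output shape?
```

Input: (3, 336, 191) -> Output: (3, 448, 64)

Answer: (3, 448, 64)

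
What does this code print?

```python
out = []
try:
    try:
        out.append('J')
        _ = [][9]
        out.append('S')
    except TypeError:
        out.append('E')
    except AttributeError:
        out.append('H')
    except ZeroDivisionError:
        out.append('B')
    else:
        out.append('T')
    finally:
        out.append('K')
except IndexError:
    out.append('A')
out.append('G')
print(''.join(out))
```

Execution trace: 'J' (try body) → 'K' (finally) → 'A' (outer except IndexError) → 'G' (after the try/except). Output: JKAG

Answer: JKAG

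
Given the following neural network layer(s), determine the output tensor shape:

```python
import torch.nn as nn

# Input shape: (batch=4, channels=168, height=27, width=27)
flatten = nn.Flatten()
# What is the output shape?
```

Input: (4, 168, 27, 27) -> Output: (4, 122472)

Answer: (4, 122472)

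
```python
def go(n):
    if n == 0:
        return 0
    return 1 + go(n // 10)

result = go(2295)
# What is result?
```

Count of digits of 2295: 4

Answer: 4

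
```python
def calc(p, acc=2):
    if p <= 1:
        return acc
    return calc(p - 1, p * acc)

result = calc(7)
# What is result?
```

Accumulator trace (n, acc): (7, 2) -> (6, 14) -> (5, 84) -> (4, 420) -> (3, 1680) -> (2, 5040) -> (1, 10080) -> return 10080

Answer: 10080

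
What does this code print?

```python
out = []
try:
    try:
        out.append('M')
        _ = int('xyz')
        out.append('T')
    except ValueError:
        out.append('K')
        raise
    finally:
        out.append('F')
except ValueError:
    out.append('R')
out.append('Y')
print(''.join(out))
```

Execution trace: 'M' (inner try body) → 'K' (inner except ValueError) → 'F' (inner finally) → 'R' (outer except ValueError) → 'Y' (after the try/except). Output: MKFRY

Answer: MKFRY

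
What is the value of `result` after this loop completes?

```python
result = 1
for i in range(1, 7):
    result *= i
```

6! = 720
`result` takes the values: 1 → 2 → 6 → 24 → 120 → 720

Answer: 720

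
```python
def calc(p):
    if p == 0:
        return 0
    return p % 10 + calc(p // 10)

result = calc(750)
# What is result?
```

Sum of digits of 750: 0 + 5 + 7 = 12

Answer: 12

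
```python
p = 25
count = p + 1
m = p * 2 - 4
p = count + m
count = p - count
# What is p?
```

Trace:
`p = 25` → p = 25
`count = p + 1` → count = 26
`m = p * 2 - 4` → m = 46
`p = count + m` → p = 72
`count = p - count` → count = 46
So p = 72

Answer: 72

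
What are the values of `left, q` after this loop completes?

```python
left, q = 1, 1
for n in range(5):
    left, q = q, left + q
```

Fibonacci: after 5 iterations
`left, q` takes the values: (1, 1) → (1, 2) → (2, 3) → (3, 5) → (5, 8) → (8, 13)

Answer: 8, 13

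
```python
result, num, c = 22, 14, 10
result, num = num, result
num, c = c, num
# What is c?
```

Trace:
`result, num, c = 22, 14, 10` → result = 22; num = 14; c = 10
`result, num = num, result` → result = 14; num = 22
`num, c = c, num` → num = 10; c = 22
So c = 22

Answer: 22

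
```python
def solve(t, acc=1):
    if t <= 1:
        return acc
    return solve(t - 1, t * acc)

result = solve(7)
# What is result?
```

Accumulator trace (n, acc): (7, 1) -> (6, 7) -> (5, 42) -> (4, 210) -> (3, 840) -> (2, 2520) -> (1, 5040) -> return 5040

Answer: 5040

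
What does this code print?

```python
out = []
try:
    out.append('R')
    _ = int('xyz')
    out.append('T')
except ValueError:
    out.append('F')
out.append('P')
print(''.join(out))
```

Execution trace: 'R' (try body) → 'F' (except ValueError) → 'P' (after the try/except). Output: RFP

Answer: RFP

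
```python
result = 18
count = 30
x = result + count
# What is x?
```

Trace:
`result = 18` → result = 18
`count = 30` → count = 30
`x = result + count` → x = 48
So x = 48

Answer: 48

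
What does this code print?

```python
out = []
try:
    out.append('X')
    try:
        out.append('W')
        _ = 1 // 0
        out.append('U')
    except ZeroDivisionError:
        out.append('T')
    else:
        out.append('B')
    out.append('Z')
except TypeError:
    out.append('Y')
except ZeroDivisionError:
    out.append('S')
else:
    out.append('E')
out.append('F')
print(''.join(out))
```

Execution trace: 'X' (try body) → 'W' (inner try body) → 'T' (inner except ZeroDivisionError) → 'Z' (try body, no exception) → 'E' (else) → 'F' (after the try/except). Output: XWTZEF

Answer: XWTZEF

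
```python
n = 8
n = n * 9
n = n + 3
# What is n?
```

Trace:
`n = 8` → n = 8
`n = n * 9` → n = 72
`n = n + 3` → n = 75
So n = 75

Answer: 75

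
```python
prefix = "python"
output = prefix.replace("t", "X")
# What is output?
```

Trace:
`prefix = "python"` → prefix = 'python'
`output = prefix.replace("t", "X")` → output = 'pyXhon'
So output = 'pyXhon'

Answer: 'pyXhon'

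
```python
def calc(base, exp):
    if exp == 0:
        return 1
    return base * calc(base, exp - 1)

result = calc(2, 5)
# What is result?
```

calc(2, 5) = 2 * 2 * 2 * 2 * 2 = 32

Answer: 32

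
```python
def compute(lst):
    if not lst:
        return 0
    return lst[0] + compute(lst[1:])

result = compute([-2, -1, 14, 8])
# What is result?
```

(-2) + (-1) + 14 + 8 + 0 = 19

Answer: 19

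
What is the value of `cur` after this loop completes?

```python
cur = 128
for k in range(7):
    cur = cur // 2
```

Halve 7 times: 128 // 2^7 = 1
`cur` takes the values: 128 → 64 → 32 → 16 → 8 → 4 → 2 → 1

Answer: 1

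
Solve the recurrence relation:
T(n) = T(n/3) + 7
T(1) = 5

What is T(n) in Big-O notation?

Each step divides n by 3 and adds 7. After log_3(n) steps we reach T(1)=5. So T(n) = 7·log_3(n) + 5 = O(log n).

Answer: O(log n)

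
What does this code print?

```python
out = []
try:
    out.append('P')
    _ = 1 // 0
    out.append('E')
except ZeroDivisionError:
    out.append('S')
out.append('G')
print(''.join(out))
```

Execution trace: 'P' (try body) → 'S' (except ZeroDivisionError) → 'G' (after the try/except). Output: PSG

Answer: PSG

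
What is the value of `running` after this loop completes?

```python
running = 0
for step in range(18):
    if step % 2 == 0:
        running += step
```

Sum of even numbers 0 to 17
`running` takes the values: 0 → 2 → 6 → 12 → 20 → 30 → 42 → 56 → 72

Answer: 72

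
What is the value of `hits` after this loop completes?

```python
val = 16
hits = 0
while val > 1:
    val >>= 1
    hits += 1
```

Count right shifts until 1
`hits` takes the values: 0 → 1 → 2 → 3 → 4

Answer: 4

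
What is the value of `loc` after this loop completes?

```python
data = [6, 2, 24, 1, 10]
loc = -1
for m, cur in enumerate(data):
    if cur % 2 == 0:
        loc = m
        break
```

First even number index in [6, 2, 24, 1, 10]
`loc` takes the values: -1 → 0

Answer: 0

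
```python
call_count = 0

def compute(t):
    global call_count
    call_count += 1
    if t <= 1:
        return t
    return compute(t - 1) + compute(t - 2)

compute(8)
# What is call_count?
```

Calls(t) = 1 + Calls(t-1) + Calls(t-2); Calls(0)=Calls(1)=1. For t=8 this gives 67.

Answer: 67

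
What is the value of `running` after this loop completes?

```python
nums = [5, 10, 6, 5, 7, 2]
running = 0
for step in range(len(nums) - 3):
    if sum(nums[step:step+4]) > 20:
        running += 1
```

Count windows with sum > 20
`running` takes the values: 0 → 1 → 2

Answer: 2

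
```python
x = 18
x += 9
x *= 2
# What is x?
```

Trace:
`x = 18` → x = 18
`x += 9` → x = 27
`x *= 2` → x = 54
So x = 54

Answer: 54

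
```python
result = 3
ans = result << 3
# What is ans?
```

Trace:
`result = 3` → result = 3
`ans = result << 3` → ans = 24
So ans = 24

Answer: 24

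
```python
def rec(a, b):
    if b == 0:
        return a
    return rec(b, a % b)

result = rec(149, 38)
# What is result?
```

rec(149, 38) -> rec(38, 35) -> rec(35, 3) -> rec(3, 2) -> rec(2, 1) -> rec(1, 0) -> 1

Answer: 1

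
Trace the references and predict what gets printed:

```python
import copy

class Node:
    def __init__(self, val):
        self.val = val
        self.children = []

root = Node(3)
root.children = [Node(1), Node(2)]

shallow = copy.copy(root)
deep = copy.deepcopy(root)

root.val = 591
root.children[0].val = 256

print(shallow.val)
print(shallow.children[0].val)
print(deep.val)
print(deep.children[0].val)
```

Key concept: deep copy with custom objects.
Step by step:
`root = Node(3)` → root = Node(val=3, children=[])
`root.children = [Node(1), Node(2)]` → root = Node(val=3, children=[Node(val=1, children=[]), Node(val=2, children=[])])
`shallow = copy.copy(root)` → shallow = Node(val=3, children=[Node(val=1, children=[]), Node(val=2, children=[])])
`deep = copy.deepcopy(root)` → deep = Node(val=3, children=[Node(val=1, children=[]), Node(val=2, children=[])])
`root.val = 591` → root = Node(val=591, children=[Node(val=1, children=[]), Node(val=2, children=[])])
`root.children[0].val = 256` → root = Node(val=591, children=[Node(val=256, children=[]), Node(val=2, children=[])]); shallow = Node(val=3, children=[Node(val=256, children=[]), Node(val=2, children=[])])
`print(shallow.val)` → prints 3
`print(shallow.children[0].val)` → prints 256
`print(deep.val)` → prints 3
`print(deep.children[0].val)` → prints 1

Answer:
3
256
3
1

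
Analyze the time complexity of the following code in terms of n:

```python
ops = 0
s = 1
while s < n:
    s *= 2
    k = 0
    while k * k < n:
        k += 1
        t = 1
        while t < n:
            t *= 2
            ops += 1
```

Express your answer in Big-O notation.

Each loop level contributes: log n × √n × log n. Multiplying the contributions gives O(√n log² n).

Answer: O(√n log² n)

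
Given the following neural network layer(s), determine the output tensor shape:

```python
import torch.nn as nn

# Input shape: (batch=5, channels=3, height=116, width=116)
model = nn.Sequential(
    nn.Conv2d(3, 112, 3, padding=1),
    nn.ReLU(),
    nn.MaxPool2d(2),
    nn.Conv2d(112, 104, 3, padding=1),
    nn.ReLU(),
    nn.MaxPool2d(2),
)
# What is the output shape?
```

Input: (5, 3, 116, 116) -> after first Conv2d: (5, 112, 116, 116) -> after first MaxPool2d: (5, 112, 58, 58) -> after second Conv2d: (5, 104, 58, 58) -> Output: (5, 104, 29, 29)

Answer: (5, 104, 29, 29)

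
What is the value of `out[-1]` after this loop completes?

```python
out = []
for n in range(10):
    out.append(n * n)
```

Last element of squares 0 to 9
`out` takes the values: [] → [0] → [0, 1] → [0, 1, 4] → [0, 1, 4, 9] → [0, 1, 4, 9, 16] → [0, 1, 4, 9, 16, 25] → [0, 1, 4, 9, 16, 25, 36] → [0, 1, 4, 9, 16, 25, 36, 49] → [0, 1, 4, 9, 16, 25, 36, 49, 64] → [0, 1, 4, 9, 16, 25, 36, 49, 64, 81]
So `out[-1]` = 81

Answer: 81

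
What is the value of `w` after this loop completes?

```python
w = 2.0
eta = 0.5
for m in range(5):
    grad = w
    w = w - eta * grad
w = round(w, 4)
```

Gradient descent: w = 2.0 * (1 - 0.5)^5
`w` takes the values: 2.0 → 1.0 → 0.5 → 0.25 → 0.125 → 0.0625

Answer: 0.0625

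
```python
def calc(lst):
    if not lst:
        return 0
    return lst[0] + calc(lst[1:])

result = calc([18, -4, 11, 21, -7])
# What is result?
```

18 + (-4) + 11 + 21 + (-7) + 0 = 39

Answer: 39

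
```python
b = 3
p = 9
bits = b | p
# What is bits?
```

Trace:
`b = 3` → b = 3
`p = 9` → p = 9
`bits = b | p` → bits = 11
So bits = 11

Answer: 11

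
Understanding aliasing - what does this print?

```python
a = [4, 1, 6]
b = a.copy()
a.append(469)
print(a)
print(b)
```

Key concept: list.copy() creates independent copy.
Step by step:
`a = [4, 1, 6]` → a = [4, 1, 6]
`b = a.copy()` → b = [4, 1, 6]
`a.append(469)` → a = [4, 1, 6, 469]
`print(a)` → prints [4, 1, 6, 469]
`print(b)` → prints [4, 1, 6]

Answer:
[4, 1, 6, 469]
[4, 1, 6]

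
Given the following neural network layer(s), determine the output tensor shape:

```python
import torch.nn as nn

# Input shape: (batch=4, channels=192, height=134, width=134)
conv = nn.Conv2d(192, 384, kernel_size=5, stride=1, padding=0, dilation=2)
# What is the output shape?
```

Input: (4, 192, 134, 134) -> Output: (4, 384, 126, 126)

Answer: (4, 384, 126, 126)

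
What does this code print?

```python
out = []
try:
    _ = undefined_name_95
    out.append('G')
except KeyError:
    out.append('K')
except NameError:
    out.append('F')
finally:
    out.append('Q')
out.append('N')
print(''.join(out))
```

Execution trace: 'F' (except NameError) → 'Q' (finally) → 'N' (after the try/except). Output: FQN

Answer: FQN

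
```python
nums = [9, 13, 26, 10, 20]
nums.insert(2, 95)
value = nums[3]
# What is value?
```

Trace:
`nums = [9, 13, 26, 10, 20]` → nums = [9, 13, 26, 10, 20]
`nums.insert(2, 95)` → nums = [9, 13, 95, 26, 10, 20]
`value = nums[3]` → value = 26
So value = 26

Answer: 26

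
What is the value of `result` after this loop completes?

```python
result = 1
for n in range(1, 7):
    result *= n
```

6! = 720
`result` takes the values: 1 → 2 → 6 → 24 → 120 → 720

Answer: 720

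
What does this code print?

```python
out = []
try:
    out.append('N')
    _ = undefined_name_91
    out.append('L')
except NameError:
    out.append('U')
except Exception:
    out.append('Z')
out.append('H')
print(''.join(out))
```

Execution trace: 'N' (try body) → 'U' (except NameError) → 'H' (after the try/except). Output: NUH

Answer: NUH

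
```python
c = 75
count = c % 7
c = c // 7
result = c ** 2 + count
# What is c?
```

Trace:
`c = 75` → c = 75
`count = c % 7` → count = 5
`c = c // 7` → c = 10
`result = c ** 2 + count` → result = 105
So c = 10

Answer: 10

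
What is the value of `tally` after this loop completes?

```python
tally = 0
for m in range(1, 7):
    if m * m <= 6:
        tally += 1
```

Count numbers where m² ≤ 6
`tally` takes the values: 0 → 1 → 2

Answer: 2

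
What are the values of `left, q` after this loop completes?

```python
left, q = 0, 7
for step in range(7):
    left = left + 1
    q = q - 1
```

left goes 0→7, q goes 7→0
`left, q` takes the values: (0, 7) → (1, 7) → (1, 6) → (2, 6) → (2, 5) → (3, 5) → (3, 4) → (4, 4) → (4, 3) → (5, 3) → (5, 2) → (6, 2) → (6, 1) → (7, 1) → (7, 0)

Answer: 7, 0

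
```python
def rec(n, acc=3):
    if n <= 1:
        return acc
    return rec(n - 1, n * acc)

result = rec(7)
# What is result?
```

Accumulator trace (n, acc): (7, 3) -> (6, 21) -> (5, 126) -> (4, 630) -> (3, 2520) -> (2, 7560) -> (1, 15120) -> return 15120

Answer: 15120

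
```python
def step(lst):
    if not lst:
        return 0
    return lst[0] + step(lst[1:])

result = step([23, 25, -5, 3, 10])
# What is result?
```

23 + 25 + (-5) + 3 + 10 + 0 = 56

Answer: 56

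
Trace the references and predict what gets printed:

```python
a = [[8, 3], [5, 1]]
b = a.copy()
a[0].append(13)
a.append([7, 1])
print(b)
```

Key concept: shallow copy with nested lists.
Step by step:
`a = [[8, 3], [5, 1]]` → a = [[8, 3], [5, 1]]
`b = a.copy()` → b = [[8, 3], [5, 1]]
`a[0].append(13)` → a = [[8, 3, 13], [5, 1]]; b = [[8, 3, 13], [5, 1]]
`a.append([7, 1])` → a = [[8, 3, 13], [5, 1], [7, 1]]
`print(b)` → prints [[8, 3, 13], [5, 1]]

Answer: [[8, 3, 13], [5, 1]]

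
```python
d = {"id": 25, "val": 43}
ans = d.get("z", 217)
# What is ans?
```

Trace:
`d = {"id": 25, "val": 43}` → d = {'id': 25, 'val': 43}
`ans = d.get("z", 217)` → ans = 217
So ans = 217

Answer: 217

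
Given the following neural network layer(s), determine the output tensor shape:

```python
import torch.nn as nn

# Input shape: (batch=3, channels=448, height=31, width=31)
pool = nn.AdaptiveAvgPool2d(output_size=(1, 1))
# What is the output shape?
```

Input: (3, 448, 31, 31) -> Output: (3, 448, 1, 1)

Answer: (3, 448, 1, 1)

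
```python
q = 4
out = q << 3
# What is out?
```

Trace:
`q = 4` → q = 4
`out = q << 3` → out = 32
So out = 32

Answer: 32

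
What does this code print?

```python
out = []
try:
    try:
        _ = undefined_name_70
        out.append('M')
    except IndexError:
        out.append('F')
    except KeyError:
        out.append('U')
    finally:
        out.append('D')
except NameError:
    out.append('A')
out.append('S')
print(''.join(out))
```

Execution trace: 'D' (finally) → 'A' (outer except NameError) → 'S' (after the try/except). Output: DAS

Answer: DAS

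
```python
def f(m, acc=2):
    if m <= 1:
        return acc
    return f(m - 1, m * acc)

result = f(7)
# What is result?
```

Accumulator trace (n, acc): (7, 2) -> (6, 14) -> (5, 84) -> (4, 420) -> (3, 1680) -> (2, 5040) -> (1, 10080) -> return 10080

Answer: 10080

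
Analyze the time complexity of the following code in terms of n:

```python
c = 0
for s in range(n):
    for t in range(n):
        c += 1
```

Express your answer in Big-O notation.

Each loop level contributes: n × n. Multiplying the contributions gives O(n^2).

Answer: O(n^2)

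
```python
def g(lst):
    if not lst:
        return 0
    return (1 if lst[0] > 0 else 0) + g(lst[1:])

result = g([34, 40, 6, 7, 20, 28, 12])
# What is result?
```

Count of positive elements in [34, 40, 6, 7, 20, 28, 12] = 7

Answer: 7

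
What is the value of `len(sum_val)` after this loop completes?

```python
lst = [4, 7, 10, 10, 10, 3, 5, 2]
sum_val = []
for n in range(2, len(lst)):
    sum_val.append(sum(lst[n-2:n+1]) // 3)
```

Number of 3-element averages
`sum_val` takes the values: [] → [7] → [7, 9] → [7, 9, 10] → [7, 9, 10, 7] → [7, 9, 10, 7, 6] → [7, 9, 10, 7, 6, 3]
So `len(sum_val)` = 6

Answer: 6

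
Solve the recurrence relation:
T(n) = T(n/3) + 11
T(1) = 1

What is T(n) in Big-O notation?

Each step divides n by 3 and adds 11. After log_3(n) steps we reach T(1)=1. So T(n) = 11·log_3(n) + 1 = O(log n).

Answer: O(log n)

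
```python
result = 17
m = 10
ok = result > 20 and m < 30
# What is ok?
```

Trace:
`result = 17` → result = 17
`m = 10` → m = 10
`ok = result > 20 and m < 30` → ok = False
So ok = False

Answer: False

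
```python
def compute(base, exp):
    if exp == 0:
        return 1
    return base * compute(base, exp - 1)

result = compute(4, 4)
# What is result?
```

compute(4, 4) = 4 * 4 * 4 * 4 = 256

Answer: 256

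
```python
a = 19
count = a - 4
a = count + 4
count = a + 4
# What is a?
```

Trace:
`a = 19` → a = 19
`count = a - 4` → count = 15
`a = count + 4` → a = 19
`count = a + 4` → count = 23
So a = 19

Answer: 19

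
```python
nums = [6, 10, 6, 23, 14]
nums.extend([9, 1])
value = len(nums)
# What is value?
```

Trace:
`nums = [6, 10, 6, 23, 14]` → nums = [6, 10, 6, 23, 14]
`nums.extend([9, 1])` → nums = [6, 10, 6, 23, 14, 9, 1]
`value = len(nums)` → value = 7
So value = 7

Answer: 7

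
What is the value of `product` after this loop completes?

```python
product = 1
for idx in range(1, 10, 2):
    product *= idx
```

Product of 1, 3, 5, ... up to 9
`product` takes the values: 1 → 3 → 15 → 105 → 945

Answer: 945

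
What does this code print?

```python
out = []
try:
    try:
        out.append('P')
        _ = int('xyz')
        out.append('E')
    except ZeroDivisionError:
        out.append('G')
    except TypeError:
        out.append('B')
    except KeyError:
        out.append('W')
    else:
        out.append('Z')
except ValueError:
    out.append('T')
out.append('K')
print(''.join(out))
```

Execution trace: 'P' (try body) → 'T' (outer except ValueError) → 'K' (after the try/except). Output: PTK

Answer: PTK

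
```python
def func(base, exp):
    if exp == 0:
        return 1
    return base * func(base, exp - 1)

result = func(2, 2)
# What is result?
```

func(2, 2) = 2 * 2 = 4

Answer: 4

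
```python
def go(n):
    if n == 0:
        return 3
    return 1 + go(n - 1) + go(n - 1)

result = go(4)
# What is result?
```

go(n) = 1 + 2·go(n-1), go(0)=3. Closed form: (3+1)·2^4 - 1 = 63.

Answer: 63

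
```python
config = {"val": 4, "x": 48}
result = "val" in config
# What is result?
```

Trace:
`config = {"val": 4, "x": 48}` → config = {'val': 4, 'x': 48}
`result = "val" in config` → result = True
So result = True

Answer: True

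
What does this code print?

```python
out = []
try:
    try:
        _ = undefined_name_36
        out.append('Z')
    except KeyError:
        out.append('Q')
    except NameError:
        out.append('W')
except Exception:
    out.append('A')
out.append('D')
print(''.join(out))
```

Execution trace: 'W' (inner except NameError) → 'D' (after the try/except). Output: WD

Answer: WD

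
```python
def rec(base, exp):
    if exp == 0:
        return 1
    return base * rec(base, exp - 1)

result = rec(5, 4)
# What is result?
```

rec(5, 4) = 5 * 5 * 5 * 5 = 625

Answer: 625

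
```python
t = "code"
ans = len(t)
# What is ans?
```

Trace:
`t = "code"` → t = 'code'
`ans = len(t)` → ans = 4
So ans = 4

Answer: 4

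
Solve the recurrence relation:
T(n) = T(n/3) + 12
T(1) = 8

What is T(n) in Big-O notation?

Each step divides n by 3 and adds 12. After log_3(n) steps we reach T(1)=8. So T(n) = 12·log_3(n) + 8 = O(log n).

Answer: O(log n)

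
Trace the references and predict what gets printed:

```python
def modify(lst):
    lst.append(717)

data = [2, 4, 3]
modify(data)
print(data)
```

Key concept: function modifies passed list.
Step by step:
`data = [2, 4, 3]` → data = [2, 4, 3]
`modify(data)` → data = [2, 4, 3, 717]
`print(data)` → prints [2, 4, 3, 717]

Answer: [2, 4, 3, 717]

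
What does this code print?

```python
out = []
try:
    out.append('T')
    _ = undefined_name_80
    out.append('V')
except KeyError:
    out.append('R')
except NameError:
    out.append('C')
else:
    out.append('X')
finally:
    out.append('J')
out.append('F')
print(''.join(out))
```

Execution trace: 'T' (try body) → 'C' (except NameError) → 'J' (finally) → 'F' (after the try/except). Output: TCJF

Answer: TCJF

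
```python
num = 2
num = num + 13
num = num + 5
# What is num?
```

Trace:
`num = 2` → num = 2
`num = num + 13` → num = 15
`num = num + 5` → num = 20
So num = 20

Answer: 20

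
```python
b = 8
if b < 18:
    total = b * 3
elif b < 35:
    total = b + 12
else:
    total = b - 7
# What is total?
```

Trace:
`b = 8` → b = 8
`if b < 18: ...` → b < 18 is True → total = 24
So total = 24

Answer: 24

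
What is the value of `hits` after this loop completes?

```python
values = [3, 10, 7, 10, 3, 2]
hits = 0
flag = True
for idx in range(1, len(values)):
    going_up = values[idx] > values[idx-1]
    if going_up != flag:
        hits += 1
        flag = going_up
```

Count direction changes in [3, 10, 7, 10, 3, 2]
`hits` takes the values: 0 → 1 → 2 → 3

Answer: 3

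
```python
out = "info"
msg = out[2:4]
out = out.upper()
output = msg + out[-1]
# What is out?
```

Trace:
`out = "info"` → out = 'info'
`msg = out[2:4]` → msg = 'fo'
`out = out.upper()` → out = 'INFO'
`output = msg + out[-1]` → output = 'foO'
So out = 'INFO'

Answer: 'INFO'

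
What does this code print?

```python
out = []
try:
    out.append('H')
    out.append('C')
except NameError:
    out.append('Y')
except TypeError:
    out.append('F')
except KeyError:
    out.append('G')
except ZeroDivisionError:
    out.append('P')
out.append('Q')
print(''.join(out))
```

Execution trace: 'H' (try body) → 'C' (try body, no exception) → 'Q' (after the try/except). Output: HCQ

Answer: HCQ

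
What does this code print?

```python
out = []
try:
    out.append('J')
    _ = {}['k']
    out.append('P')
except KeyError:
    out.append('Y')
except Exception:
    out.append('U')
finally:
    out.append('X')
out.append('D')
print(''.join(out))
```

Execution trace: 'J' (try body) → 'Y' (except KeyError) → 'X' (finally) → 'D' (after the try/except). Output: JYXD

Answer: JYXD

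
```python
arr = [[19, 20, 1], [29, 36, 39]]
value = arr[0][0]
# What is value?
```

Trace:
`arr = [[19, 20, 1], [29, 36, 39]]` → arr = [[19, 20, 1], [29, 36, 39]]
`value = arr[0][0]` → value = 19
So value = 19

Answer: 19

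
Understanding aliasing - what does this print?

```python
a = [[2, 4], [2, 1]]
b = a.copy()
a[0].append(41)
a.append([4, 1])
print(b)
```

Key concept: shallow copy with nested lists.
Step by step:
`a = [[2, 4], [2, 1]]` → a = [[2, 4], [2, 1]]
`b = a.copy()` → b = [[2, 4], [2, 1]]
`a[0].append(41)` → a = [[2, 4, 41], [2, 1]]; b = [[2, 4, 41], [2, 1]]
`a.append([4, 1])` → a = [[2, 4, 41], [2, 1], [4, 1]]
`print(b)` → prints [[2, 4, 41], [2, 1]]

Answer: [[2, 4, 41], [2, 1]]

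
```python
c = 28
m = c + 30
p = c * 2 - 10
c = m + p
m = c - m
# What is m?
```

Trace:
`c = 28` → c = 28
`m = c + 30` → m = 58
`p = c * 2 - 10` → p = 46
`c = m + p` → c = 104
`m = c - m` → m = 46
So m = 46

Answer: 46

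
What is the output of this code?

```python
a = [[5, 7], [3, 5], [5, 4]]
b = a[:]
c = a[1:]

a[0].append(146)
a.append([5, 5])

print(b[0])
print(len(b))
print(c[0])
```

Key concept: slice with nested mutation.
Step by step:
`a = [[5, 7], [3, 5], [5, 4]]` → a = [[5, 7], [3, 5], [5, 4]]
`b = a[:]` → b = [[5, 7], [3, 5], [5, 4]]
`c = a[1:]` → c = [[3, 5], [5, 4]]
`a[0].append(146)` → a = [[5, 7, 146], [3, 5], [5, 4]]; b = [[5, 7, 146], [3, 5], [5, 4]]
`a.append([5, 5])` → a = [[5, 7, 146], [3, 5], [5, 4], [5, 5]]
`print(b[0])` → prints [5, 7, 146]
`print(len(b))` → prints 3
`print(c[0])` → prints [3, 5]

Answer:
[5, 7, 146]
3
[3, 5]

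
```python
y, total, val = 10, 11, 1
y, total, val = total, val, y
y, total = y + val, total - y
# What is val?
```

Trace:
`y, total, val = 10, 11, 1` → y = 10; total = 11; val = 1
`y, total, val = total, val, y` → y = 11; total = 1; val = 10
`y, total = y + val, total - y` → y = 21; total = -10
So val = 10

Answer: 10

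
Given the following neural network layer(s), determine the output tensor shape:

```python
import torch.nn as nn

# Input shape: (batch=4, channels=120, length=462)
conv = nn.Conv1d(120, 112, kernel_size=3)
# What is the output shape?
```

Input: (4, 120, 462) -> Output: (4, 112, 460)

Answer: (4, 112, 460)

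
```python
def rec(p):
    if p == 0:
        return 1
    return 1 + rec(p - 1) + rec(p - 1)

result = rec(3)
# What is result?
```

rec(p) = 1 + 2·rec(p-1), rec(0)=1. Closed form: (1+1)·2^3 - 1 = 15.

Answer: 15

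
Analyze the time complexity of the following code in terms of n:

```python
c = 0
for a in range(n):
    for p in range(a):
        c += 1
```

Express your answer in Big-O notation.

Each loop level contributes: n × n. Multiplying the contributions gives O(n^2).

Answer: O(n^2)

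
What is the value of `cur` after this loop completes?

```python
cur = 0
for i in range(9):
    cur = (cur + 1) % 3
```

Increment mod 3, 9 times = 0
`cur` takes the values: 0 → 1 → 2 → 0 → 1 → 2 → 0 → 1 → 2 → 0

Answer: 0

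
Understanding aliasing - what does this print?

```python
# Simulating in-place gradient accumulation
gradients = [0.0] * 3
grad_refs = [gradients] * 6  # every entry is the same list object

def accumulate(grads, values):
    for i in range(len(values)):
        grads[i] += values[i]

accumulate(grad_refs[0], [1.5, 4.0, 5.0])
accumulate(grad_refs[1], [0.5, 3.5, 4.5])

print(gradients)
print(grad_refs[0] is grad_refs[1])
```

Key concept: gradient accumulation aliasing.
Step by step:
`gradients = [0.0] * 3` → gradients = [0.0, 0.0, 0.0]
`grad_refs = [gradients] * 6` → grad_refs = [[0.0, 0.0, 0.0], [0.0, 0.0, 0.0], [0.0, 0.0, 0.0], [0.0, 0.0, 0.0], [0.0, 0.0, 0.0], [0.0, 0.0, 0.0]]
`accumulate(grad_refs[0], [1.5, 4.0, 5.0])` → gradients = [1.5, 4.0, 5.0]; grad_refs = [[1.5, 4.0, 5.0], [1.5, 4.0, 5.0], [1.5, 4.0, 5.0], [1.5, 4.0, 5.0], [1.5, 4.0, 5.0], [1.5, 4.0, 5.0]]
`accumulate(grad_refs[1], [0.5, 3.5, 4.5])` → gradients = [2.0, 7.5, 9.5]; grad_refs = [[2.0, 7.5, 9.5], [2.0, 7.5, 9.5], [2.0, 7.5, 9.5], [2.0, 7.5, 9.5], [2.0, 7.5, 9.5], [2.0, 7.5, 9.5]]
`print(gradients)` → prints [2.0, 7.5, 9.5]
`print(grad_refs[0] is grad_refs[1])` → prints True

Answer:
[2.0, 7.5, 9.5]
True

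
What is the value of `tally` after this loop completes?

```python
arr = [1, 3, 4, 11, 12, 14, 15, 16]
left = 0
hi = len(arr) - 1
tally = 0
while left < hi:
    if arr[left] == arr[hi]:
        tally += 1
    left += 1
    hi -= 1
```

Count matching pairs from ends
`tally` takes the values: 0

Answer: 0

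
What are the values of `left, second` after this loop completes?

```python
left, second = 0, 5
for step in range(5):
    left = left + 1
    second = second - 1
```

left goes 0→5, second goes 5→0
`left, second` takes the values: (0, 5) → (1, 5) → (1, 4) → (2, 4) → (2, 3) → (3, 3) → (3, 2) → (4, 2) → (4, 1) → (5, 1) → (5, 0)

Answer: 5, 0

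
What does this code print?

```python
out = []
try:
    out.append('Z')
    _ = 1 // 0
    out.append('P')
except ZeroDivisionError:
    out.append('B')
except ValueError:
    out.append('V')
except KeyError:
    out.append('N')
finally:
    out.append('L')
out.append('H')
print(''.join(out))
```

Execution trace: 'Z' (try body) → 'B' (except ZeroDivisionError) → 'L' (finally) → 'H' (after the try/except). Output: ZBLH

Answer: ZBLH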